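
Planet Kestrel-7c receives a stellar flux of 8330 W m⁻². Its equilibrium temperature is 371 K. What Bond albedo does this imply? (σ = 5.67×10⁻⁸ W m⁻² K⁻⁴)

A ≈ 0.48

From T_eq⁴ = S(1−A)/(4σ): 1−A = 4σT_eq⁴/S.
1−A = 4 × 5.67×10⁻⁸ × (371)⁴ / 8330 = 0.516.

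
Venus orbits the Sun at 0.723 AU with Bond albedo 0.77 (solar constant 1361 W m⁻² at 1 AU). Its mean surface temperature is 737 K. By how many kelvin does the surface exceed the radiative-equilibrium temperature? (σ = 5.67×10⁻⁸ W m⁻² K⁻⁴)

ΔT ≈ 510.3 K

S = 1361/0.723² = 2604 W m⁻².
T_eq = [S(1−A)/(4σ)]^(1/4) = [2604×0.23/(4×5.67×10⁻⁸)]^(1/4) = 226.7 K.
ΔT = T_surf − T_eq = 737 − 226.7.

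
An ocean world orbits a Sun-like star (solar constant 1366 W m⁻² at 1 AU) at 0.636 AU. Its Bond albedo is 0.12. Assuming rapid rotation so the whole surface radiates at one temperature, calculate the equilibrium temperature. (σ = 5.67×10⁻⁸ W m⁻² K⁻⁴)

Flux at 0.636 AU: S = 1366/0.636² = 3380 W m⁻².
Energy balance: absorbed = emitted ⇒ πR²·S(1−A) = 4πR²·σT_eq⁴, so T_eq⁴ = S(1−A)/(4σ).
T_eq = [3380 × 0.88 / (4 × 5.67×10⁻⁸)]^(1/4) = (1.31×10¹⁰)^(1/4) = 338 K.

T_eq ≈ 338 K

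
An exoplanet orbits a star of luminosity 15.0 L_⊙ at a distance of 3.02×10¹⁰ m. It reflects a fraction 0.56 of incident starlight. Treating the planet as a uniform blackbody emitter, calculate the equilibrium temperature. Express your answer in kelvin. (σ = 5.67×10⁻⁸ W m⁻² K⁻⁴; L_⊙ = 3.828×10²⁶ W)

T_eq ≈ 993 K

L = 15.0 × 3.828×10²⁶ = 5.74×10²⁷ W.
Flux: S = L/(4πd²) = 5.74×10²⁷/(4π×(3.02×10¹⁰)²) = 5.01×10⁵ W m⁻².
Energy balance: absorbed = emitted ⇒ πR²·S(1−A) = 4πR²·σT_eq⁴, so T_eq⁴ = S(1−A)/(4σ).
T_eq = [5.01×10⁵ × 0.44 / (4 × 5.67×10⁻⁸)]^(1/4) = (9.72×10¹¹)^(1/4) = 993 K.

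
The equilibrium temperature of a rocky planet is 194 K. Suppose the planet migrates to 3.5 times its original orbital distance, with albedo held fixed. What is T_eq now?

T_eq ≈ 104 K

T_eq ∝ L^(1/4) · d^(−1/2).
T′ = 194 / 3.5^(1/2) = 104 K.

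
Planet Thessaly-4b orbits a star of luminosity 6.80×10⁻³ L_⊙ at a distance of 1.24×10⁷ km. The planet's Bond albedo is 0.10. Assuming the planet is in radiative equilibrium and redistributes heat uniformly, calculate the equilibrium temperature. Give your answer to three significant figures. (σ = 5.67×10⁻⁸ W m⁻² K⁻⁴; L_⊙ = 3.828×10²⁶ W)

T_eq ≈ 270 K

d = 1.24×10⁷ km = 1.24×10¹⁰ m.
L = 6.80×10⁻³ × 3.828×10²⁶ = 2.60×10²⁴ W.
Flux: S = L/(4πd²) = 2.60×10²⁴/(4π×(1.24×10¹⁰)²) = 1350 W m⁻².
Energy balance: absorbed = emitted ⇒ πR²·S(1−A) = 4πR²·σT_eq⁴, so T_eq⁴ = S(1−A)/(4σ).
T_eq = [1350 × 0.90 / (4 × 5.67×10⁻⁸)]^(1/4) = (5.35×10⁹)^(1/4) = 270 K.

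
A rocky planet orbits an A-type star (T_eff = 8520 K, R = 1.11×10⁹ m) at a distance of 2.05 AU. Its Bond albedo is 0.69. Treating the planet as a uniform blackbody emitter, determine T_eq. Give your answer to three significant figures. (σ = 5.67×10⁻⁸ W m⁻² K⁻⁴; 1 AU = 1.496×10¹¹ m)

T_eq ≈ 270 K

d = 2.05 AU = 3.07×10¹¹ m.
L = 4πR_⋆²σT_⋆⁴ = 4π(1.11×10⁹)² × 5.67×10⁻⁸ × (8520)⁴ = 4.63×10²⁷ W.
S = L/(4πd²) = 3910 W m⁻².
Energy balance: absorbed = emitted ⇒ πR²·S(1−A) = 4πR²·σT_eq⁴, so T_eq⁴ = S(1−A)/(4σ).
T_eq = [3910 × 0.31 / (4 × 5.67×10⁻⁸)]^(1/4) = (5.35×10⁹)^(1/4) = 270 K.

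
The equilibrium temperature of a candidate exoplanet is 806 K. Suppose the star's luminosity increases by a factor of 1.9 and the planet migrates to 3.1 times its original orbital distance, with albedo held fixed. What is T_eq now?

T_eq ≈ 537 K

T_eq ∝ L^(1/4) · d^(−1/2).
T′ = 806 × 1.9^(1/4) / 3.1^(1/2) = 537 K.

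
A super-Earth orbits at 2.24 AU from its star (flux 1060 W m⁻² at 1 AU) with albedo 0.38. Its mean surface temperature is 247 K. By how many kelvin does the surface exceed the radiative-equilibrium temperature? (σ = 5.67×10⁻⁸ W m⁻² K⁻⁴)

S = 1060/2.24² = 211.3 W m⁻².
T_eq = [S(1−A)/(4σ)]^(1/4) = [211.3×0.62/(4×5.67×10⁻⁸)]^(1/4) = 155.0 K.
ΔT = T_surf − T_eq = 247 − 155.0.

ΔT ≈ 92.0 K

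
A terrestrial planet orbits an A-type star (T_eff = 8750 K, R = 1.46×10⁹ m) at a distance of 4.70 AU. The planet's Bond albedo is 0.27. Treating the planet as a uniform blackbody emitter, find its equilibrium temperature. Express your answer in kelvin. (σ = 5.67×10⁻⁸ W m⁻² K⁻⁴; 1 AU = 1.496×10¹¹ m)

T_eq ≈ 261 K

d = 4.70 AU = 7.03×10¹¹ m.
L = 4πR_⋆²σT_⋆⁴ = 4π(1.46×10⁹)² × 5.67×10⁻⁸ × (8750)⁴ = 8.90×10²⁷ W.
S = L/(4πd²) = 1430 W m⁻².
Energy balance: absorbed = emitted ⇒ πR²·S(1−A) = 4πR²·σT_eq⁴, so T_eq⁴ = S(1−A)/(4σ).
T_eq = [1430 × 0.73 / (4 × 5.67×10⁻⁸)]^(1/4) = (4.61×10⁹)^(1/4) = 261 K.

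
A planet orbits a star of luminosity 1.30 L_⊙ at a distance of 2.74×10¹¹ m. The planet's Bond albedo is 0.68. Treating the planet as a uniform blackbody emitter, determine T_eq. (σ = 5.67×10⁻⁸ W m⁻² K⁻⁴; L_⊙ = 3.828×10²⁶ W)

L = 1.30 × 3.828×10²⁶ = 4.98×10²⁶ W.
Flux: S = L/(4πd²) = 4.98×10²⁶/(4π×(2.74×10¹¹)²) = 527 W m⁻².
Energy balance: absorbed = emitted ⇒ πR²·S(1−A) = 4πR²·σT_eq⁴, so T_eq⁴ = S(1−A)/(4σ).
T_eq = [527 × 0.32 / (4 × 5.67×10⁻⁸)]^(1/4) = (7.44×10⁸)^(1/4) = 165 K.

T_eq ≈ 165 K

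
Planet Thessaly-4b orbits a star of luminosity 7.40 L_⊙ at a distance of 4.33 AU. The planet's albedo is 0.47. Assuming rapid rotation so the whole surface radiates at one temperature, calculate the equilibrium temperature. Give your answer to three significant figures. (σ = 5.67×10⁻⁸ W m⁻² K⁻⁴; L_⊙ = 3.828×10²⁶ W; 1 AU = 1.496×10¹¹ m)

d = 4.33 AU = 6.48×10¹¹ m.
L = 7.40 × 3.828×10²⁶ = 2.83×10²⁷ W.
Flux: S = L/(4πd²) = 2.83×10²⁷/(4π×(6.48×10¹¹)²) = 537 W m⁻².
Energy balance: absorbed = emitted ⇒ πR²·S(1−A) = 4πR²·σT_eq⁴, so T_eq⁴ = S(1−A)/(4σ).
T_eq = [537 × 0.53 / (4 × 5.67×10⁻⁸)]^(1/4) = (1.26×10⁹)^(1/4) = 188 K.

T_eq ≈ 188 K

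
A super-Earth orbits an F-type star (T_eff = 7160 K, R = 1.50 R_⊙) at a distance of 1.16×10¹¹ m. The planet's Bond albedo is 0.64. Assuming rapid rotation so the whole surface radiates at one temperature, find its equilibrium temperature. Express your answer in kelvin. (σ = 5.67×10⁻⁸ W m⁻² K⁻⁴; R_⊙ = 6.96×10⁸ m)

T_eq ≈ 372 K

R_⋆ = 1.50 × 6.96×10⁸ = 1.04×10⁹ m.
L = 4πR_⋆²σT_⋆⁴ = 4π(1.04×10⁹)² × 5.67×10⁻⁸ × (7160)⁴ = 2.04×10²⁷ W.
S = L/(4πd²) = 1.21×10⁴ W m⁻².
Energy balance: absorbed = emitted ⇒ πR²·S(1−A) = 4πR²·σT_eq⁴, so T_eq⁴ = S(1−A)/(4σ).
T_eq = [1.21×10⁴ × 0.36 / (4 × 5.67×10⁻⁸)]^(1/4) = (1.92×10¹⁰)^(1/4) = 372 K.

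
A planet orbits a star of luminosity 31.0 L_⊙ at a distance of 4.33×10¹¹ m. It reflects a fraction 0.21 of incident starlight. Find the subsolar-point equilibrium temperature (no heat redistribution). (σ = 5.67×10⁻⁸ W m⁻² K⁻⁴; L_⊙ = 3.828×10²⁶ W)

L = 31.0 × 3.828×10²⁶ = 1.19×10²⁸ W.
Flux: S = L/(4πd²) = 1.19×10²⁸/(4π×(4.33×10¹¹)²) = 5040 W m⁻².
At the subsolar point the surface absorbs S(1−A) and emits σT⁴ per unit area — no factor of 4, since only the local patch is in balance.
T = [5040 × 0.79 / 5.67×10⁻⁸]^(1/4) = (7.02×10¹⁰)^(1/4) = 515 K.

T_ss ≈ 515 K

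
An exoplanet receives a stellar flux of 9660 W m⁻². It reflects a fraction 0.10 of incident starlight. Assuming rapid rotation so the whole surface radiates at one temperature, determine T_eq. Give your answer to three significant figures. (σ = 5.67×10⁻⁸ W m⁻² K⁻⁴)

Energy balance: absorbed = emitted ⇒ πR²·S(1−A) = 4πR²·σT_eq⁴, so T_eq⁴ = S(1−A)/(4σ).
T_eq = [9660 × 0.90 / (4 × 5.67×10⁻⁸)]^(1/4) = (3.83×10¹⁰)^(1/4) = 442 K.

T_eq ≈ 442 K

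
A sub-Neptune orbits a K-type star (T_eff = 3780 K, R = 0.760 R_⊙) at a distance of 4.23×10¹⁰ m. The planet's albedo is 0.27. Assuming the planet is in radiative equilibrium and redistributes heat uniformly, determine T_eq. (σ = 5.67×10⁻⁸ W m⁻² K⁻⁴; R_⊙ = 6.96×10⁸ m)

T_eq ≈ 276 K

R_⋆ = 0.760 × 6.96×10⁸ = 5.29×10⁸ m.
L = 4πR_⋆²σT_⋆⁴ = 4π(5.29×10⁸)² × 5.67×10⁻⁸ × (3780)⁴ = 4.07×10²⁵ W.
S = L/(4πd²) = 1810 W m⁻².
Energy balance: absorbed = emitted ⇒ πR²·S(1−A) = 4πR²·σT_eq⁴, so T_eq⁴ = S(1−A)/(4σ).
T_eq = [1810 × 0.73 / (4 × 5.67×10⁻⁸)]^(1/4) = (5.83×10⁹)^(1/4) = 276 K.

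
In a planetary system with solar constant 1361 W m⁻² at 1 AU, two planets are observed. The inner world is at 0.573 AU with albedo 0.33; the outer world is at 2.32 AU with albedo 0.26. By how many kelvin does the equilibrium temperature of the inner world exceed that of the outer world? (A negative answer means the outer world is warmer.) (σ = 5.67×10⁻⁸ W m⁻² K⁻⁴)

ΔT ≈ 163.2 K

T_eq = [S₀(1−A)/(4σd²)]^(1/4), so T ∝ (1−A)^(1/4) / √d.
T₁ = [1361×0.67/(4×5.67×10⁻⁸×0.573²)]^(1/4) = 332.66 K.
T₂ = [1361×0.74/(4×5.67×10⁻⁸×2.32²)]^(1/4) = 169.48 K.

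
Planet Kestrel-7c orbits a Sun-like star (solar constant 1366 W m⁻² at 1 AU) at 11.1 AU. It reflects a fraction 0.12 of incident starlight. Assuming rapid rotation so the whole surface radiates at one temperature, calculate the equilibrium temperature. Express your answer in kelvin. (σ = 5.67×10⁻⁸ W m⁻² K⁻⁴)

Flux at 11.1 AU: S = 1366/11.1² = 11.1 W m⁻².
Energy balance: absorbed = emitted ⇒ πR²·S(1−A) = 4πR²·σT_eq⁴, so T_eq⁴ = S(1−A)/(4σ).
T_eq = [11.1 × 0.88 / (4 × 5.67×10⁻⁸)]^(1/4) = (4.30×10⁷)^(1/4) = 81.0 K.

T_eq ≈ 81.0 K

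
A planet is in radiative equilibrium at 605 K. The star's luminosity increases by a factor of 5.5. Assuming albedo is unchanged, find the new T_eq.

T_eq ∝ L^(1/4) · d^(−1/2).
T′ = 605 × 5.5^(1/4) = 927 K.

T_eq ≈ 927 K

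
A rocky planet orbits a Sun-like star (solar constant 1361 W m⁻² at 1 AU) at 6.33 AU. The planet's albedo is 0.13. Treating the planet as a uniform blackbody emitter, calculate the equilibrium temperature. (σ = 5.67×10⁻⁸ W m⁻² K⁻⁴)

Flux at 6.33 AU: S = 1361/6.33² = 34.0 W m⁻².
Energy balance: absorbed = emitted ⇒ πR²·S(1−A) = 4πR²·σT_eq⁴, so T_eq⁴ = S(1−A)/(4σ).
T_eq = [34.0 × 0.87 / (4 × 5.67×10⁻⁸)]^(1/4) = (1.30×10⁸)^(1/4) = 107 K.

T_eq ≈ 107 K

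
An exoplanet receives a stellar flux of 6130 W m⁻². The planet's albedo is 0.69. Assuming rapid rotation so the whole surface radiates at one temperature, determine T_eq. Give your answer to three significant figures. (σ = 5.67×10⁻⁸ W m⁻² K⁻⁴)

T_eq ≈ 303 K

Energy balance: absorbed = emitted ⇒ πR²·S(1−A) = 4πR²·σT_eq⁴, so T_eq⁴ = S(1−A)/(4σ).
T_eq = [6130 × 0.31 / (4 × 5.67×10⁻⁸)]^(1/4) = (8.38×10⁹)^(1/4) = 303 K.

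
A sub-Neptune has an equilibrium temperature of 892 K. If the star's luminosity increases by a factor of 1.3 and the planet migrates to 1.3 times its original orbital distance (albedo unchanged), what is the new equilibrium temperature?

T_eq ∝ L^(1/4) · d^(−1/2).
T′ = 892 × 1.3^(1/4) / 1.3^(1/2) = 835 K.

T_eq ≈ 835 K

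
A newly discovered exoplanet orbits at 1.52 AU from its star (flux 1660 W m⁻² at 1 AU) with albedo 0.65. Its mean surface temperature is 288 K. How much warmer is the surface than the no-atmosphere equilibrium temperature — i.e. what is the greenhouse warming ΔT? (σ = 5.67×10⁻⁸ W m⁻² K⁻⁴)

ΔT ≈ 105.5 K

S = 1660/1.52² = 718.5 W m⁻².
T_eq = [S(1−A)/(4σ)]^(1/4) = [718.5×0.35/(4×5.67×10⁻⁸)]^(1/4) = 182.5 K.
ΔT = T_surf − T_eq = 288 − 182.5.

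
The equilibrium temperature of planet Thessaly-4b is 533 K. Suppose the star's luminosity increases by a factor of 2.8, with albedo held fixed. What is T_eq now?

T_eq ≈ 689 K

T_eq ∝ L^(1/4) · d^(−1/2).
T′ = 533 × 2.8^(1/4) = 689 K.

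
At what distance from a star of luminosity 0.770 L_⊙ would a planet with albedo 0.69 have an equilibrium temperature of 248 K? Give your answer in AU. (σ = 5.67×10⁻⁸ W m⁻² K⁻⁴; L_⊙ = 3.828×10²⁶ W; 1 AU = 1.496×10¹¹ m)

d ≈ 0.615 AU

L = 0.770 × 3.828×10²⁶ = 2.95×10²⁶ W.
From T_eq⁴ = L(1−A)/(16πσd²): d = √[L(1−A)/(16πσT_eq⁴)].
d = √[2.95×10²⁶ × 0.31 / (16π × 5.67×10⁻⁸ × (248)⁴)] = 9.21×10¹⁰ m = 0.615 AU.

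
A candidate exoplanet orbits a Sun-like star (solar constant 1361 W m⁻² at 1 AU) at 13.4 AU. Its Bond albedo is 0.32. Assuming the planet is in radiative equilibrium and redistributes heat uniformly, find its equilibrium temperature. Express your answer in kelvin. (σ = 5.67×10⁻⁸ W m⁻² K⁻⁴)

Flux at 13.4 AU: S = 1361/13.4² = 7.58 W m⁻².
Energy balance: absorbed = emitted ⇒ πR²·S(1−A) = 4πR²·σT_eq⁴, so T_eq⁴ = S(1−A)/(4σ).
T_eq = [7.58 × 0.68 / (4 × 5.67×10⁻⁸)]^(1/4) = (2.27×10⁷)^(1/4) = 69.0 K.

T_eq ≈ 69.0 K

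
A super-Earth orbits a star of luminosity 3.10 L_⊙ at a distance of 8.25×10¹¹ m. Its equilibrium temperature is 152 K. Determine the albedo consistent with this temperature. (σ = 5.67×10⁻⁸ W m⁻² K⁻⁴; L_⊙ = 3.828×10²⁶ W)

A ≈ 0.13

L = 3.10 × 3.828×10²⁶ = 1.19×10²⁷ W.
Flux: S = L/(4πd²) = 1.19×10²⁷/(4π×(8.25×10¹¹)²) = 139 W m⁻².
From T_eq⁴ = S(1−A)/(4σ): 1−A = 4σT_eq⁴/S.
1−A = 4 × 5.67×10⁻⁸ × (152)⁴ / 139 = 0.873.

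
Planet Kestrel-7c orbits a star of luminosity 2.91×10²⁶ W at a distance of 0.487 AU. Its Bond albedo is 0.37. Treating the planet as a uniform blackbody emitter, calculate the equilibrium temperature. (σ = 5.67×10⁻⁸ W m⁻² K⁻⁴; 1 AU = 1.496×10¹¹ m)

T_eq ≈ 332 K

d = 0.487 AU = 7.29×10¹⁰ m.
Flux: S = L/(4πd²) = 2.91×10²⁶/(4π×(7.29×10¹⁰)²) = 4360 W m⁻².
Energy balance: absorbed = emitted ⇒ πR²·S(1−A) = 4πR²·σT_eq⁴, so T_eq⁴ = S(1−A)/(4σ).
T_eq = [4360 × 0.63 / (4 × 5.67×10⁻⁸)]^(1/4) = (1.21×10¹⁰)^(1/4) = 332 K.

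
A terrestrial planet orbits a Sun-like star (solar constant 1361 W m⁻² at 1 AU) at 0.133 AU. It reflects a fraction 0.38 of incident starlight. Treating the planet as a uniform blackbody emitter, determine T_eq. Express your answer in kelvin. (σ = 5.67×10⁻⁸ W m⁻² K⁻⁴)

T_eq ≈ 677 K

Flux at 0.133 AU: S = 1361/0.133² = 7.69×10⁴ W m⁻².
Energy balance: absorbed = emitted ⇒ πR²·S(1−A) = 4πR²·σT_eq⁴, so T_eq⁴ = S(1−A)/(4σ).
T_eq = [7.69×10⁴ × 0.62 / (4 × 5.67×10⁻⁸)]^(1/4) = (2.10×10¹¹)^(1/4) = 677 K.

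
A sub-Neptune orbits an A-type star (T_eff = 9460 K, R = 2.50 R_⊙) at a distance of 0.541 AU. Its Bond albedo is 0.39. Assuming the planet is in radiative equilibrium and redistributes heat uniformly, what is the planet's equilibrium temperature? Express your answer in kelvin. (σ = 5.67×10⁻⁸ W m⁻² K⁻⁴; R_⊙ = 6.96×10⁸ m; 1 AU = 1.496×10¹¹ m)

T_eq ≈ 867 K

R_⋆ = 2.50 × 6.96×10⁸ = 1.74×10⁹ m.
d = 0.541 AU = 8.09×10¹⁰ m.
L = 4πR_⋆²σT_⋆⁴ = 4π(1.74×10⁹)² × 5.67×10⁻⁸ × (9460)⁴ = 1.73×10²⁸ W.
S = L/(4πd²) = 2.10×10⁵ W m⁻².
Energy balance: absorbed = emitted ⇒ πR²·S(1−A) = 4πR²·σT_eq⁴, so T_eq⁴ = S(1−A)/(4σ).
T_eq = [2.10×10⁵ × 0.61 / (4 × 5.67×10⁻⁸)]^(1/4) = (5.65×10¹¹)^(1/4) = 867 K.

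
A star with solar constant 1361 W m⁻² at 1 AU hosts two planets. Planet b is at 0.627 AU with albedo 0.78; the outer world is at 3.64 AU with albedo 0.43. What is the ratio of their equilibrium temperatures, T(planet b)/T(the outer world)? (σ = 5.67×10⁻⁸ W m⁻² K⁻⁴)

T₁/T₂ ≈ 1.899

T_eq = [S₀(1−A)/(4σd²)]^(1/4), so T ∝ (1−A)^(1/4) / √d.
T₁ = [1361×0.22/(4×5.67×10⁻⁸×0.627²)]^(1/4) = 240.73 K.
T₂ = [1361×0.57/(4×5.67×10⁻⁸×3.64²)]^(1/4) = 126.76 K.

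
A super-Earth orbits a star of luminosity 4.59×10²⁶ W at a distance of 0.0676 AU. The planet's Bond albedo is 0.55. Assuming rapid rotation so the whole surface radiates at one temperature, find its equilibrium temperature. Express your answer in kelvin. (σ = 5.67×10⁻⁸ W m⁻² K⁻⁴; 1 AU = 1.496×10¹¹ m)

T_eq ≈ 917 K

d = 0.0676 AU = 1.01×10¹⁰ m.
Flux: S = L/(4πd²) = 4.59×10²⁶/(4π×(1.01×10¹⁰)²) = 3.57×10⁵ W m⁻².
Energy balance: absorbed = emitted ⇒ πR²·S(1−A) = 4πR²·σT_eq⁴, so T_eq⁴ = S(1−A)/(4σ).
T_eq = [3.57×10⁵ × 0.45 / (4 × 5.67×10⁻⁸)]^(1/4) = (7.09×10¹¹)^(1/4) = 917 K.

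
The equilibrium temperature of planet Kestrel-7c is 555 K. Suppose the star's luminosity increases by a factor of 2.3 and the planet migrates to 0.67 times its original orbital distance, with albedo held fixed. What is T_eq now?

T_eq ≈ 835 K

T_eq ∝ L^(1/4) · d^(−1/2).
T′ = 555 × 2.3^(1/4) / 0.67^(1/2) = 835 K.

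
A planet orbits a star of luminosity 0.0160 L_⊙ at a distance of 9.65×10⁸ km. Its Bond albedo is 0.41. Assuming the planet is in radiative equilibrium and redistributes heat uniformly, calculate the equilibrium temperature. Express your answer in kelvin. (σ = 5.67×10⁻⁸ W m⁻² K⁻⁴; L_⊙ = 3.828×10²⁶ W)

T_eq ≈ 34.2 K

d = 9.65×10⁸ km = 9.65×10¹¹ m.
L = 0.0160 × 3.828×10²⁶ = 6.12×10²⁴ W.
Flux: S = L/(4πd²) = 6.12×10²⁴/(4π×(9.65×10¹¹)²) = 0.523 W m⁻².
Energy balance: absorbed = emitted ⇒ πR²·S(1−A) = 4πR²·σT_eq⁴, so T_eq⁴ = S(1−A)/(4σ).
T_eq = [0.523 × 0.59 / (4 × 5.67×10⁻⁸)]^(1/4) = (1.36×10⁶)^(1/4) = 34.2 K.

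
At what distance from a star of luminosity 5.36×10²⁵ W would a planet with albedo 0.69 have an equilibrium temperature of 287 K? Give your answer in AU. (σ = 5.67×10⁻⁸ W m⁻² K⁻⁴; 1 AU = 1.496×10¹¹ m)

d ≈ 0.196 AU

From T_eq⁴ = L(1−A)/(16πσd²): d = √[L(1−A)/(16πσT_eq⁴)].
d = √[5.36×10²⁵ × 0.31 / (16π × 5.67×10⁻⁸ × (287)⁴)] = 2.93×10¹⁰ m = 0.196 AU.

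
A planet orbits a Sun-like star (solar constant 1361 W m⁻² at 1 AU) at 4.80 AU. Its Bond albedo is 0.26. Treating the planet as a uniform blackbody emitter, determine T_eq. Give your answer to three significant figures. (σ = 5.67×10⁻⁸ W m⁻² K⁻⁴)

T_eq ≈ 118 K

Flux at 4.80 AU: S = 1361/4.80² = 59.1 W m⁻².
Energy balance: absorbed = emitted ⇒ πR²·S(1−A) = 4πR²·σT_eq⁴, so T_eq⁴ = S(1−A)/(4σ).
T_eq = [59.1 × 0.74 / (4 × 5.67×10⁻⁸)]^(1/4) = (1.93×10⁸)^(1/4) = 118 K.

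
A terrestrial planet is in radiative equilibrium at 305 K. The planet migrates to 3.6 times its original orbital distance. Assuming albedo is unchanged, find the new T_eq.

T_eq ∝ L^(1/4) · d^(−1/2).
T′ = 305 / 3.6^(1/2) = 161 K.

T_eq ≈ 161 K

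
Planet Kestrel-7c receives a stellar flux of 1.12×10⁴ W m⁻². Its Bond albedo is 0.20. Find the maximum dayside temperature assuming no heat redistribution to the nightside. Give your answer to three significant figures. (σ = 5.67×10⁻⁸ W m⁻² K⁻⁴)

With no redistribution each surface element balances locally: S(1−A) = σT⁴.
T = [1.12×10⁴ × 0.80 / 5.67×10⁻⁸]^(1/4) = (1.58×10¹¹)^(1/4) = 630 K.

T_ss ≈ 630 K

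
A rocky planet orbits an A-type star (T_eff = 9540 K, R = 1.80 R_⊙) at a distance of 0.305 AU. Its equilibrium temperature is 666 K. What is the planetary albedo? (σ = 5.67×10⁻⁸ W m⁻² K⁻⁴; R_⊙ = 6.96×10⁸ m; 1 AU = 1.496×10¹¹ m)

R_⋆ = 1.80 × 6.96×10⁸ = 1.25×10⁹ m.
d = 0.305 AU = 4.56×10¹⁰ m.
L = 4πR_⋆²σT_⋆⁴ = 4π(1.25×10⁹)² × 5.67×10⁻⁸ × (9540)⁴ = 9.26×10²⁷ W.
S = L/(4πd²) = 3.54×10⁵ W m⁻².
From T_eq⁴ = S(1−A)/(4σ): 1−A = 4σT_eq⁴/S.
1−A = 4 × 5.67×10⁻⁸ × (666)⁴ / 3.54×10⁵ = 0.126.

A ≈ 0.87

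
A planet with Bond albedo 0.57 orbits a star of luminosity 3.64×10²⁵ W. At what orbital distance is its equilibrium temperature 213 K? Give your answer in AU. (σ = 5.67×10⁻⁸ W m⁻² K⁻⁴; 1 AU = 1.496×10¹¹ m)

From T_eq⁴ = L(1−A)/(16πσd²): d = √[L(1−A)/(16πσT_eq⁴)].
d = √[3.64×10²⁵ × 0.43 / (16π × 5.67×10⁻⁸ × (213)⁴)] = 5.17×10¹⁰ m = 0.345 AU.

d ≈ 0.345 AU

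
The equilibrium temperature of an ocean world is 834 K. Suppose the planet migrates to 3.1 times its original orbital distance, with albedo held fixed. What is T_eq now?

T_eq ≈ 474 K

T_eq ∝ L^(1/4) · d^(−1/2).
T′ = 834 / 3.1^(1/2) = 474 K.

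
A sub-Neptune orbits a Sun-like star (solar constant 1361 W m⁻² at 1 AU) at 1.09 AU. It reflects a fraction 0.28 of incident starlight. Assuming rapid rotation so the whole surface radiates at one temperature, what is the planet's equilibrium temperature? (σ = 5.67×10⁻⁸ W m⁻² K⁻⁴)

T_eq ≈ 246 K

Flux at 1.09 AU: S = 1361/1.09² = 1150 W m⁻².
Energy balance: absorbed = emitted ⇒ πR²·S(1−A) = 4πR²·σT_eq⁴, so T_eq⁴ = S(1−A)/(4σ).
T_eq = [1150 × 0.72 / (4 × 5.67×10⁻⁸)]^(1/4) = (3.64×10⁹)^(1/4) = 246 K.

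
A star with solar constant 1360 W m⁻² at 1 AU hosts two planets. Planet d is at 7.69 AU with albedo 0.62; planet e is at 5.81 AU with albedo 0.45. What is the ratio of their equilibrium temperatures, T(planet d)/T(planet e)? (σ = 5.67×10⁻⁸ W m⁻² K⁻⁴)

T₁/T₂ ≈ 0.792

T_eq = [S₀(1−A)/(4σd²)]^(1/4), so T ∝ (1−A)^(1/4) / √d.
T₁ = [1360×0.38/(4×5.67×10⁻⁸×7.69²)]^(1/4) = 78.79 K.
T₂ = [1360×0.55/(4×5.67×10⁻⁸×5.81²)]^(1/4) = 99.42 K.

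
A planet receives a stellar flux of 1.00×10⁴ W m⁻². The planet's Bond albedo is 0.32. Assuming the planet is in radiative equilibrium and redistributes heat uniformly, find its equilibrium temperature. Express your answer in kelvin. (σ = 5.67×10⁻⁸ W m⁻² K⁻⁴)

Energy balance: absorbed = emitted ⇒ πR²·S(1−A) = 4πR²·σT_eq⁴, so T_eq⁴ = S(1−A)/(4σ).
T_eq = [1.00×10⁴ × 0.68 / (4 × 5.67×10⁻⁸)]^(1/4) = (3.00×10¹⁰)^(1/4) = 416 K.

T_eq ≈ 416 K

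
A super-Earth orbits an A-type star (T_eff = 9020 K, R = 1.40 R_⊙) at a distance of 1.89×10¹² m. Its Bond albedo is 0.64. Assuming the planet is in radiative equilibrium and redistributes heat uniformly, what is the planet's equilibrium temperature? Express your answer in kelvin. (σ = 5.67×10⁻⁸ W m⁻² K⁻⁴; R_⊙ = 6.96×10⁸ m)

R_⋆ = 1.40 × 6.96×10⁸ = 9.74×10⁸ m.
L = 4πR_⋆²σT_⋆⁴ = 4π(9.74×10⁸)² × 5.67×10⁻⁸ × (9020)⁴ = 4.48×10²⁷ W.
S = L/(4πd²) = 99.8 W m⁻².
Energy balance: absorbed = emitted ⇒ πR²·S(1−A) = 4πR²·σT_eq⁴, so T_eq⁴ = S(1−A)/(4σ).
T_eq = [99.8 × 0.36 / (4 × 5.67×10⁻⁸)]^(1/4) = (1.58×10⁸)^(1/4) = 112 K.

T_eq ≈ 112 K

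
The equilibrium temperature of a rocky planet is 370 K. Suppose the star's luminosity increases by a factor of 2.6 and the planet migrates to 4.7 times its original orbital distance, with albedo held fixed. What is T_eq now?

T_eq ≈ 217 K

T_eq ∝ L^(1/4) · d^(−1/2).
T′ = 370 × 2.6^(1/4) / 4.7^(1/2) = 217 K.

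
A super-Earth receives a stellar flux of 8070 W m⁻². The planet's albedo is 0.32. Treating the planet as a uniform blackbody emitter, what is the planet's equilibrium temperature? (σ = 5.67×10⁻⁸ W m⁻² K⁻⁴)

T_eq ≈ 394 K

Energy balance: absorbed = emitted ⇒ πR²·S(1−A) = 4πR²·σT_eq⁴, so T_eq⁴ = S(1−A)/(4σ).
T_eq = [8070 × 0.68 / (4 × 5.67×10⁻⁸)]^(1/4) = (2.42×10¹⁰)^(1/4) = 394 K.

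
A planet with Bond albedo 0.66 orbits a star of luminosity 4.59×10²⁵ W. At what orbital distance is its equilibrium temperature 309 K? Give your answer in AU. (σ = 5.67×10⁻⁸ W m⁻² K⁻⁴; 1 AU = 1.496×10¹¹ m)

d ≈ 0.164 AU

From T_eq⁴ = L(1−A)/(16πσd²): d = √[L(1−A)/(16πσT_eq⁴)].
d = √[4.59×10²⁵ × 0.34 / (16π × 5.67×10⁻⁸ × (309)⁴)] = 2.45×10¹⁰ m = 0.164 AU.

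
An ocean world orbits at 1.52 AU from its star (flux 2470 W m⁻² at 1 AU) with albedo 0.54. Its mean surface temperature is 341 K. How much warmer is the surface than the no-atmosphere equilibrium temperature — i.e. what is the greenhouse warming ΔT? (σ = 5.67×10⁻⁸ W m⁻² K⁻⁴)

ΔT ≈ 125.2 K

S = 2470/1.52² = 1069 W m⁻².
T_eq = [S(1−A)/(4σ)]^(1/4) = [1069×0.46/(4×5.67×10⁻⁸)]^(1/4) = 215.8 K.
ΔT = T_surf − T_eq = 341 − 215.8.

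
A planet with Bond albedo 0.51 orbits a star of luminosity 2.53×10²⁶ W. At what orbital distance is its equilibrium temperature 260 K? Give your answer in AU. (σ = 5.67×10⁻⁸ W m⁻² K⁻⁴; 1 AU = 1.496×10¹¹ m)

d ≈ 0.652 AU

From T_eq⁴ = L(1−A)/(16πσd²): d = √[L(1−A)/(16πσT_eq⁴)].
d = √[2.53×10²⁶ × 0.49 / (16π × 5.67×10⁻⁸ × (260)⁴)] = 9.76×10¹⁰ m = 0.652 AU.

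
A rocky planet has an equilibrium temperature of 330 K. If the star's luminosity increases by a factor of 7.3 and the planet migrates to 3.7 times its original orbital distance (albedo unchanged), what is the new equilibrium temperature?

T_eq ≈ 282 K

T_eq ∝ L^(1/4) · d^(−1/2).
T′ = 330 × 7.3^(1/4) / 3.7^(1/2) = 282 K.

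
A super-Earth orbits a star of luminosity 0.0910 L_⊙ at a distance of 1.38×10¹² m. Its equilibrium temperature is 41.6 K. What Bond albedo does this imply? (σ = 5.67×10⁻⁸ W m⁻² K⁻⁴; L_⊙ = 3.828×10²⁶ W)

L = 0.0910 × 3.828×10²⁶ = 3.48×10²⁵ W.
Flux: S = L/(4πd²) = 3.48×10²⁵/(4π×(1.38×10¹²)²) = 1.46 W m⁻².
From T_eq⁴ = S(1−A)/(4σ): 1−A = 4σT_eq⁴/S.
1−A = 4 × 5.67×10⁻⁸ × (41.6)⁴ / 1.46 = 0.467.

A ≈ 0.53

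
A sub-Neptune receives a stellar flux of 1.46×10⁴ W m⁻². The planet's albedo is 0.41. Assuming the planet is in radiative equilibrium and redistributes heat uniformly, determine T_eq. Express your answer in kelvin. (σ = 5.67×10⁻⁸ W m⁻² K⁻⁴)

Energy balance: absorbed = emitted ⇒ πR²·S(1−A) = 4πR²·σT_eq⁴, so T_eq⁴ = S(1−A)/(4σ).
T_eq = [1.46×10⁴ × 0.59 / (4 × 5.67×10⁻⁸)]^(1/4) = (3.80×10¹⁰)^(1/4) = 441 K.

T_eq ≈ 441 K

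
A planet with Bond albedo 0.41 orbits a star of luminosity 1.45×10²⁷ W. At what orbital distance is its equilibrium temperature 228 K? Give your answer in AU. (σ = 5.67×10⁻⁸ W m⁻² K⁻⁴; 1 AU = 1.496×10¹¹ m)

From T_eq⁴ = L(1−A)/(16πσd²): d = √[L(1−A)/(16πσT_eq⁴)].
d = √[1.45×10²⁷ × 0.59 / (16π × 5.67×10⁻⁸ × (228)⁴)] = 3.33×10¹¹ m = 2.23 AU.

d ≈ 2.23 AU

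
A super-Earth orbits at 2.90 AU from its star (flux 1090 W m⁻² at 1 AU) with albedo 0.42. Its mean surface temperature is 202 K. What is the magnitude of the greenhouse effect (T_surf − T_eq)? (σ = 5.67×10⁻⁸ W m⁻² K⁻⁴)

S = 1090/2.90² = 129.6 W m⁻².
T_eq = [S(1−A)/(4σ)]^(1/4) = [129.6×0.58/(4×5.67×10⁻⁸)]^(1/4) = 134.9 K.
ΔT = T_surf − T_eq = 202 − 134.9.

ΔT ≈ 67.1 K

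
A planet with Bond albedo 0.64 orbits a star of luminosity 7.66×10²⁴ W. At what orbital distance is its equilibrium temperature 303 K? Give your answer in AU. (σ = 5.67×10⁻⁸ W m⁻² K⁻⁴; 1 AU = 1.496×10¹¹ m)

d ≈ 0.0716 AU

From T_eq⁴ = L(1−A)/(16πσd²): d = √[L(1−A)/(16πσT_eq⁴)].
d = √[7.66×10²⁴ × 0.36 / (16π × 5.67×10⁻⁸ × (303)⁴)] = 1.07×10¹⁰ m = 0.0716 AU.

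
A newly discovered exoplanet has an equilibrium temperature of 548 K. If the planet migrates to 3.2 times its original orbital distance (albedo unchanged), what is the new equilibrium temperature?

T_eq ∝ L^(1/4) · d^(−1/2).
T′ = 548 / 3.2^(1/2) = 306 K.

T_eq ≈ 306 K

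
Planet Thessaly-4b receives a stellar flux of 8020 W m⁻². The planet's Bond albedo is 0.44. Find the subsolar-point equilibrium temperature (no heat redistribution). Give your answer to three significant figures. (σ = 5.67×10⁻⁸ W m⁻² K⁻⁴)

At the subsolar point the surface absorbs S(1−A) and emits σT⁴ per unit area — no factor of 4, since only the local patch is in balance.
T = [8020 × 0.56 / 5.67×10⁻⁸]^(1/4) = (7.92×10¹⁰)^(1/4) = 531 K.

T_ss ≈ 531 K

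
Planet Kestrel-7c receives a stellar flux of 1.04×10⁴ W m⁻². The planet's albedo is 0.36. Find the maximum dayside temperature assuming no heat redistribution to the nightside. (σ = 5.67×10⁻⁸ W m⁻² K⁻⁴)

T_ss ≈ 585 K

With no redistribution each surface element balances locally: S(1−A) = σT⁴.
T = [1.04×10⁴ × 0.64 / 5.67×10⁻⁸]^(1/4) = (1.17×10¹¹)^(1/4) = 585 K.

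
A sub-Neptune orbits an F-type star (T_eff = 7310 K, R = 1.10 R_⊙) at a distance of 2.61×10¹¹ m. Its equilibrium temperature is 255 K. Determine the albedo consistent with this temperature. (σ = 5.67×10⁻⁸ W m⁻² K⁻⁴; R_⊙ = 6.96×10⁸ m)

A ≈ 0.31

R_⋆ = 1.10 × 6.96×10⁸ = 7.66×10⁸ m.
L = 4πR_⋆²σT_⋆⁴ = 4π(7.66×10⁸)² × 5.67×10⁻⁸ × (7310)⁴ = 1.19×10²⁷ W.
S = L/(4πd²) = 1390 W m⁻².
From T_eq⁴ = S(1−A)/(4σ): 1−A = 4σT_eq⁴/S.
1−A = 4 × 5.67×10⁻⁸ × (255)⁴ / 1390 = 0.688.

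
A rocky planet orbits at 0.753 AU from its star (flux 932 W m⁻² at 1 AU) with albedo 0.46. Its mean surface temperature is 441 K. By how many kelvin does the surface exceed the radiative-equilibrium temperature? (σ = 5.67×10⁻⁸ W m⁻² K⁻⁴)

S = 932/0.753² = 1644 W m⁻².
T_eq = [S(1−A)/(4σ)]^(1/4) = [1644×0.54/(4×5.67×10⁻⁸)]^(1/4) = 250.1 K.
ΔT = T_surf − T_eq = 441 − 250.1.

ΔT ≈ 190.9 K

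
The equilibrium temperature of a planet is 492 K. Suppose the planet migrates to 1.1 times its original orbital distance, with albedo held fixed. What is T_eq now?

T_eq ≈ 469 K

T_eq ∝ L^(1/4) · d^(−1/2).
T′ = 492 / 1.1^(1/2) = 469 K.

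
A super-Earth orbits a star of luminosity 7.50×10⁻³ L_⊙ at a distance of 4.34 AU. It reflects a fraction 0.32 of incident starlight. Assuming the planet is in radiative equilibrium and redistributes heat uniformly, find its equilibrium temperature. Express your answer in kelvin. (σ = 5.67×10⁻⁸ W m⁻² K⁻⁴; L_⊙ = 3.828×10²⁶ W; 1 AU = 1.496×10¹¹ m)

d = 4.34 AU = 6.49×10¹¹ m.
L = 7.50×10⁻³ × 3.828×10²⁶ = 2.87×10²⁴ W.
Flux: S = L/(4πd²) = 2.87×10²⁴/(4π×(6.49×10¹¹)²) = 0.542 W m⁻².
Energy balance: absorbed = emitted ⇒ πR²·S(1−A) = 4πR²·σT_eq⁴, so T_eq⁴ = S(1−A)/(4σ).
T_eq = [0.542 × 0.68 / (4 × 5.67×10⁻⁸)]^(1/4) = (1.62×10⁶)^(1/4) = 35.7 K.

T_eq ≈ 35.7 K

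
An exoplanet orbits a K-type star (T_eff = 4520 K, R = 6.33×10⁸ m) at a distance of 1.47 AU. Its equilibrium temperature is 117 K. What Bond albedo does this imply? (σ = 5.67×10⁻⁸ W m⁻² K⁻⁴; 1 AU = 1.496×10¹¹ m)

d = 1.47 AU = 2.20×10¹¹ m.
L = 4πR_⋆²σT_⋆⁴ = 4π(6.33×10⁸)² × 5.67×10⁻⁸ × (4520)⁴ = 1.19×10²⁶ W.
S = L/(4πd²) = 196 W m⁻².
From T_eq⁴ = S(1−A)/(4σ): 1−A = 4σT_eq⁴/S.
1−A = 4 × 5.67×10⁻⁸ × (117)⁴ / 196 = 0.217.

A ≈ 0.78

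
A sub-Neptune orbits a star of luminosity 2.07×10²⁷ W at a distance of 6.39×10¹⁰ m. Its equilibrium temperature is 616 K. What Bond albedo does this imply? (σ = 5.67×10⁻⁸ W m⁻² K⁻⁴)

A ≈ 0.19

Flux: S = L/(4πd²) = 2.07×10²⁷/(4π×(6.39×10¹⁰)²) = 4.03×10⁴ W m⁻².
From T_eq⁴ = S(1−A)/(4σ): 1−A = 4σT_eq⁴/S.
1−A = 4 × 5.67×10⁻⁸ × (616)⁴ / 4.03×10⁴ = 0.809.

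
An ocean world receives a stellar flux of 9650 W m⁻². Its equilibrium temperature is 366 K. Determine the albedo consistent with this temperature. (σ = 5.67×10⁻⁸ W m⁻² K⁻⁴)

A ≈ 0.58

From T_eq⁴ = S(1−A)/(4σ): 1−A = 4σT_eq⁴/S.
1−A = 4 × 5.67×10⁻⁸ × (366)⁴ / 9650 = 0.422.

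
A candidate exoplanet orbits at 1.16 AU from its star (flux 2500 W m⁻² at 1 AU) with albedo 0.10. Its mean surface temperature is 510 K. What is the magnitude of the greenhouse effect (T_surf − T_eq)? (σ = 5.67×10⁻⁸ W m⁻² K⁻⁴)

S = 2500/1.16² = 1858 W m⁻².
T_eq = [S(1−A)/(4σ)]^(1/4) = [1858×0.90/(4×5.67×10⁻⁸)]^(1/4) = 293.0 K.
ΔT = T_surf − T_eq = 510 − 293.0.

ΔT ≈ 217.0 K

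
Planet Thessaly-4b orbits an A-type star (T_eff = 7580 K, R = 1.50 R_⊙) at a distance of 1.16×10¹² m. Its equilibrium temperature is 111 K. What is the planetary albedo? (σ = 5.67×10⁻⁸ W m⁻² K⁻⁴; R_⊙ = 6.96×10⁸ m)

A ≈ 0.77

R_⋆ = 1.50 × 6.96×10⁸ = 1.04×10⁹ m.
L = 4πR_⋆²σT_⋆⁴ = 4π(1.04×10⁹)² × 5.67×10⁻⁸ × (7580)⁴ = 2.56×10²⁷ W.
S = L/(4πd²) = 152 W m⁻².
From T_eq⁴ = S(1−A)/(4σ): 1−A = 4σT_eq⁴/S.
1−A = 4 × 5.67×10⁻⁸ × (111)⁴ / 152 = 0.227.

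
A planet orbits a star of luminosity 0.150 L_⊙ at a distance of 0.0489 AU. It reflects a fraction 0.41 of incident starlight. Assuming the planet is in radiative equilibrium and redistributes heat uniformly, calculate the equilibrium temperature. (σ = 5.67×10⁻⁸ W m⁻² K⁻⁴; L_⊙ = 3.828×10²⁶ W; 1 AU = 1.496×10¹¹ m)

d = 0.0489 AU = 7.32×10⁹ m.
L = 0.150 × 3.828×10²⁶ = 5.74×10²⁵ W.
Flux: S = L/(4πd²) = 5.74×10²⁵/(4π×(7.32×10⁹)²) = 8.54×10⁴ W m⁻².
Energy balance: absorbed = emitted ⇒ πR²·S(1−A) = 4πR²·σT_eq⁴, so T_eq⁴ = S(1−A)/(4σ).
T_eq = [8.54×10⁴ × 0.59 / (4 × 5.67×10⁻⁸)]^(1/4) = (2.22×10¹¹)^(1/4) = 687 K.

T_eq ≈ 687 K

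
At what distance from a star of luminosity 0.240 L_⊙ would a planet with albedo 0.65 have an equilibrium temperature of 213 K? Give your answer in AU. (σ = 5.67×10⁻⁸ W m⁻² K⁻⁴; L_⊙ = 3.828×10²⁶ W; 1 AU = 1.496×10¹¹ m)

d ≈ 0.495 AU

L = 0.240 × 3.828×10²⁶ = 9.19×10²⁵ W.
From T_eq⁴ = L(1−A)/(16πσd²): d = √[L(1−A)/(16πσT_eq⁴)].
d = √[9.19×10²⁵ × 0.35 / (16π × 5.67×10⁻⁸ × (213)⁴)] = 7.40×10¹⁰ m = 0.495 AU.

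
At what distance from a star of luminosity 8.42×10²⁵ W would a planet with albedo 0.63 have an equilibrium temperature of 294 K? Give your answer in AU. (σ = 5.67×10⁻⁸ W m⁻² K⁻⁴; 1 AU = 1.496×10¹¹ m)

From T_eq⁴ = L(1−A)/(16πσd²): d = √[L(1−A)/(16πσT_eq⁴)].
d = √[8.42×10²⁵ × 0.37 / (16π × 5.67×10⁻⁸ × (294)⁴)] = 3.83×10¹⁰ m = 0.256 AU.

d ≈ 0.256 AU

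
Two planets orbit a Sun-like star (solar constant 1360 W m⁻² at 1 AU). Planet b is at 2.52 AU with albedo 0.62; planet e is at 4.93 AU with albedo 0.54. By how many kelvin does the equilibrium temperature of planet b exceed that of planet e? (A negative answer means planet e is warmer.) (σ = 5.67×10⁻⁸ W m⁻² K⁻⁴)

ΔT ≈ 34.4 K

T_eq = [S₀(1−A)/(4σd²)]^(1/4), so T ∝ (1−A)^(1/4) / √d.
T₁ = [1360×0.38/(4×5.67×10⁻⁸×2.52²)]^(1/4) = 137.63 K.
T₂ = [1360×0.46/(4×5.67×10⁻⁸×4.93²)]^(1/4) = 103.21 K.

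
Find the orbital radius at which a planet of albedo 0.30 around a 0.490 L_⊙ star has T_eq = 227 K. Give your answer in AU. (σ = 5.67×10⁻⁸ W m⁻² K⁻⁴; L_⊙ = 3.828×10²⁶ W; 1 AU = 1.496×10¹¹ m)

L = 0.490 × 3.828×10²⁶ = 1.88×10²⁶ W.
From T_eq⁴ = L(1−A)/(16πσd²): d = √[L(1−A)/(16πσT_eq⁴)].
d = √[1.88×10²⁶ × 0.70 / (16π × 5.67×10⁻⁸ × (227)⁴)] = 1.32×10¹¹ m = 0.880 AU.

d ≈ 0.880 AU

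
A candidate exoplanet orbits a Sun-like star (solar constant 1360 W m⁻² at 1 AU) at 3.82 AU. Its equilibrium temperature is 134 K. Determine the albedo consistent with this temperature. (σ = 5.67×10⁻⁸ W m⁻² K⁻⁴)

A ≈ 0.22

Flux at 3.82 AU: S = 1360/3.82² = 93.2 W m⁻².
From T_eq⁴ = S(1−A)/(4σ): 1−A = 4σT_eq⁴/S.
1−A = 4 × 5.67×10⁻⁸ × (134)⁴ / 93.2 = 0.785.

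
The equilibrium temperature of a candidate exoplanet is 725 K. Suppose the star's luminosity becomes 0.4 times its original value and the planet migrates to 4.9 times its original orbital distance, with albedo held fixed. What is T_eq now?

T_eq ≈ 260 K

T_eq ∝ L^(1/4) · d^(−1/2).
T′ = 725 × 0.4^(1/4) / 4.9^(1/2) = 260 K.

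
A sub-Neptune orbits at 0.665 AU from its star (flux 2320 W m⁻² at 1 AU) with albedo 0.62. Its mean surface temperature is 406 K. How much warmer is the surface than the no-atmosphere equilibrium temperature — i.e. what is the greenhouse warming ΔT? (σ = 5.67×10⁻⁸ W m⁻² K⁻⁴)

ΔT ≈ 99.8 K

S = 2320/0.665² = 5246 W m⁻².
T_eq = [S(1−A)/(4σ)]^(1/4) = [5246×0.38/(4×5.67×10⁻⁸)]^(1/4) = 306.2 K.
ΔT = T_surf − T_eq = 406 − 306.2.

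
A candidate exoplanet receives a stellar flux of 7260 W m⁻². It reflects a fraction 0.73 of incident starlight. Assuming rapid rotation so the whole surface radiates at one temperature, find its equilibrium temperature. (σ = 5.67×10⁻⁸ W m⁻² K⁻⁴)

T_eq ≈ 305 K

Energy balance: absorbed = emitted ⇒ πR²·S(1−A) = 4πR²·σT_eq⁴, so T_eq⁴ = S(1−A)/(4σ).
T_eq = [7260 × 0.27 / (4 × 5.67×10⁻⁸)]^(1/4) = (8.64×10⁹)^(1/4) = 305 K.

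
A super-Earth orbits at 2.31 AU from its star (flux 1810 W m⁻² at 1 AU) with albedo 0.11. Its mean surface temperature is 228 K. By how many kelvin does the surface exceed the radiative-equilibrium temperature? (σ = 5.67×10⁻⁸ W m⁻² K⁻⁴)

ΔT ≈ 37.0 K

S = 1810/2.31² = 339.2 W m⁻².
T_eq = [S(1−A)/(4σ)]^(1/4) = [339.2×0.89/(4×5.67×10⁻⁸)]^(1/4) = 191.0 K.
ΔT = T_surf − T_eq = 228 − 191.0.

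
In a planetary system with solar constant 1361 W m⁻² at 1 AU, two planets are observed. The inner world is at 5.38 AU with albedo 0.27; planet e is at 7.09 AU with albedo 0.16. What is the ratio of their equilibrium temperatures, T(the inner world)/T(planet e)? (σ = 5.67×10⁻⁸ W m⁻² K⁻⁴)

T_eq = [S₀(1−A)/(4σd²)]^(1/4), so T ∝ (1−A)^(1/4) / √d.
T₁ = [1361×0.73/(4×5.67×10⁻⁸×5.38²)]^(1/4) = 110.92 K.
T₂ = [1361×0.84/(4×5.67×10⁻⁸×7.09²)]^(1/4) = 100.07 K.

T₁/T₂ ≈ 1.108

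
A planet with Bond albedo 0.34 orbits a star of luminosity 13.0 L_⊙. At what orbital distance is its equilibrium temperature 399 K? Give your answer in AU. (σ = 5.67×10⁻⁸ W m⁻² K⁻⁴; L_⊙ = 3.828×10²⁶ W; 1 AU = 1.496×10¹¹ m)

L = 13.0 × 3.828×10²⁶ = 4.98×10²⁷ W.
From T_eq⁴ = L(1−A)/(16πσd²): d = √[L(1−A)/(16πσT_eq⁴)].
d = √[4.98×10²⁷ × 0.66 / (16π × 5.67×10⁻⁸ × (399)⁴)] = 2.13×10¹¹ m = 1.43 AU.

d ≈ 1.43 AU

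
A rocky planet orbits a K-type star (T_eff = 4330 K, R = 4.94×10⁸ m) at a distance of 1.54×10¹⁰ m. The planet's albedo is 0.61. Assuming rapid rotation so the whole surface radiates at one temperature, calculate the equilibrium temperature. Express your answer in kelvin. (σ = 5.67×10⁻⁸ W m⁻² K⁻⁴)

L = 4πR_⋆²σT_⋆⁴ = 4π(4.94×10⁸)² × 5.67×10⁻⁸ × (4330)⁴ = 6.11×10²⁵ W.
S = L/(4πd²) = 2.05×10⁴ W m⁻².
Energy balance: absorbed = emitted ⇒ πR²·S(1−A) = 4πR²·σT_eq⁴, so T_eq⁴ = S(1−A)/(4σ).
T_eq = [2.05×10⁴ × 0.39 / (4 × 5.67×10⁻⁸)]^(1/4) = (3.53×10¹⁰)^(1/4) = 433 K.

T_eq ≈ 433 K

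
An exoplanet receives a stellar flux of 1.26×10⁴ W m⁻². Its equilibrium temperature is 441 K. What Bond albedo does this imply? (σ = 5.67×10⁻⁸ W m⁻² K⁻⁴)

A ≈ 0.32

From T_eq⁴ = S(1−A)/(4σ): 1−A = 4σT_eq⁴/S.
1−A = 4 × 5.67×10⁻⁸ × (441)⁴ / 1.26×10⁴ = 0.681.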